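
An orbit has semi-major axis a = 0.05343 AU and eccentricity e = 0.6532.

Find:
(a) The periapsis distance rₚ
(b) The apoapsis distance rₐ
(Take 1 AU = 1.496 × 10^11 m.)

Convert to SI: a = 0.05343 AU = 7.99313e+09 m.
(a) rₚ = a(1 − e) = 7.99313e+09 · (1 − 0.6532) = 7.99313e+09 · 0.3468 ≈ 2.772e+09 m = 0.01853 AU.
(b) rₐ = a(1 + e) = 7.99313e+09 · (1 + 0.6532) = 7.99313e+09 · 1.6532 ≈ 1.321e+10 m = 0.08833 AU.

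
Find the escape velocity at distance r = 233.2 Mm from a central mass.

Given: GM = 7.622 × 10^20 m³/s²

Convert to SI: r = 233.2 Mm = 2.332e+08 m.
Escape velocity comes from setting total energy to zero: ½v² − GM/r = 0 ⇒ v_esc = √(2GM / r).
v_esc = √(2 · 7.622e+20 / 2.332e+08) m/s ≈ 2.557e+06 m/s = 2557 km/s.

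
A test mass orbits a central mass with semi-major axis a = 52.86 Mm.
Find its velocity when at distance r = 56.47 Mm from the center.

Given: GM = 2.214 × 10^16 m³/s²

Convert to SI: a = 52.86 Mm = 5.286e+07 m; r = 56.47 Mm = 5.647e+07 m.
Vis-viva: v = √(GM · (2/r − 1/a)).
2/r − 1/a = 2/5.647e+07 − 1/5.286e+07 = 1.64991e-08 m⁻¹.
v = √(2.214e+16 · 1.64991e-08) m/s ≈ 1.911e+04 m/s = 19.11 km/s.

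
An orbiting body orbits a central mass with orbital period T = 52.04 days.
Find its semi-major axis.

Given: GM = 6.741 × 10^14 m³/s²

Convert to SI: T = 52.04 days = 4.49626e+06 s.
Invert Kepler's third law: a = (GM · T² / (4π²))^(1/3).
Substituting T = 4.49626e+06 s and GM = 6.741e+14 m³/s²:
a = (6.741e+14 · (4.49626e+06)² / (4π²))^(1/3) m
a ≈ 7.015e+08 m = 7.015 × 10^8 m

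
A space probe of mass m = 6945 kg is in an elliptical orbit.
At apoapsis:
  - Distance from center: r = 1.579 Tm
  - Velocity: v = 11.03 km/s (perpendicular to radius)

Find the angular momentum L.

Convert to SI: r = 1.579 Tm = 1.579e+12 m; v = 11.03 km/s = 11030 m/s.
Since v is perpendicular to r, L = m · v · r.
L = 6945 · 11030 · 1.579e+12 kg·m²/s ≈ 1.21e+20 kg·m²/s.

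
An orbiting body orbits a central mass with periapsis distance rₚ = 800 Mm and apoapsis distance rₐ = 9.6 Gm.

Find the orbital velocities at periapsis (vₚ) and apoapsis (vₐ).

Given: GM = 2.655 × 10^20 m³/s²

Convert to SI: rₚ = 800 Mm = 8e+08 m; rₐ = 9.6 Gm = 9.6e+09 m.
Use the vis-viva equation v² = GM(2/r − 1/a) with a = (rₚ + rₐ)/2 = (8e+08 + 9.6e+09)/2 = 5.2e+09 m.
vₚ = √(GM · (2/rₚ − 1/a)) = √(2.655e+20 · (2/8e+08 − 1/5.2e+09)) m/s ≈ 7.827e+05 m/s = 782.7 km/s.
vₐ = √(GM · (2/rₐ − 1/a)) = √(2.655e+20 · (2/9.6e+09 − 1/5.2e+09)) m/s ≈ 6.523e+04 m/s = 65.23 km/s.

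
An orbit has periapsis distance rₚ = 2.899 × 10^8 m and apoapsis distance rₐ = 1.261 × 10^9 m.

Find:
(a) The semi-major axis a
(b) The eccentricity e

(a) a = (rₚ + rₐ) / 2 = (2.899e+08 + 1.261e+09) / 2 ≈ 7.754e+08 m = 7.755 × 10^8 m.
(b) e = (rₐ − rₚ) / (rₐ + rₚ) = (1.261e+09 − 2.899e+08) / (1.261e+09 + 2.899e+08) ≈ 0.6262.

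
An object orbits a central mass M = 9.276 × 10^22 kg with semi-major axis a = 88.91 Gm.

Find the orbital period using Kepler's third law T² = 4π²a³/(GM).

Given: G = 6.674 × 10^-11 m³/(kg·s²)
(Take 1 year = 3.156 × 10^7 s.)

Convert to SI: a = 88.91 Gm = 8.891e+10 m.
GM = G · M = 6.674e-11 · 9.276e+22 = 6.1908e+12 m³/s².
Kepler's third law: T = 2π √(a³ / GM).
Substituting a = 8.891e+10 m and GM = 6.1908e+12 m³/s²:
T = 2π √((8.891e+10)³ / 6.1908e+12) s
T ≈ 6.695e+10 s = 2121 years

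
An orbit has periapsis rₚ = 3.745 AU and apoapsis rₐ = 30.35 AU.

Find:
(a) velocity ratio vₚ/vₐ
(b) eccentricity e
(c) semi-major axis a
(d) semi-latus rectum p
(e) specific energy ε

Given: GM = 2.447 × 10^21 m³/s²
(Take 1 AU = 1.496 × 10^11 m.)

Convert to SI: rₚ = 3.745 AU = 5.60252e+11 m; rₐ = 30.35 AU = 4.54036e+12 m.
(a) Conservation of angular momentum (rₚvₚ = rₐvₐ) gives vₚ/vₐ = rₐ/rₚ = 4.54036e+12/5.60252e+11 ≈ 8.104
(b) e = (rₐ − rₚ)/(rₐ + rₚ) = (4.54036e+12 − 5.60252e+11)/(4.54036e+12 + 5.60252e+11) ≈ 0.7803
(c) a = (rₚ + rₐ)/2 = (5.60252e+11 + 4.54036e+12)/2 ≈ 2.55e+12 m
(d) From a = (rₚ + rₐ)/2 = 2.55031e+12 m and e = (rₐ − rₚ)/(rₐ + rₚ) = 0.78032, p = a(1 − e²) = 2.55031e+12 · (1 − (0.78032)²) ≈ 9.974e+11 m
(e) With a = (rₚ + rₐ)/2 = 2.55031e+12 m, ε = −GM/(2a) = −2.447e+21/(2 · 2.55031e+12) J/kg ≈ -4.797e+08 J/kg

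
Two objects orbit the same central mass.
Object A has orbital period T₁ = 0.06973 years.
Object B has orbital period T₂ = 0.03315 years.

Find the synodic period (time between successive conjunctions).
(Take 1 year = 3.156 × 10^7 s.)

Convert to SI: T₁ = 0.06973 years = 2.20068e+06 s; T₂ = 0.03315 years = 1.04621e+06 s.
T_syn = |T₁ · T₂ / (T₁ − T₂)|.
T_syn = |2.20068e+06 · 1.04621e+06 / (2.20068e+06 − 1.04621e+06)| s ≈ 1.994e+06 s = 0.06319 years.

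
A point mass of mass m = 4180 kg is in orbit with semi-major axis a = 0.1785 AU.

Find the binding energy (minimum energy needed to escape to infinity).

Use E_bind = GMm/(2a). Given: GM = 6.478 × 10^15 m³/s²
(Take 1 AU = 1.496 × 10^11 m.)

Convert to SI: a = 0.1785 AU = 2.67036e+10 m.
Total orbital energy is E = −GMm/(2a); binding energy is E_bind = −E = GMm/(2a).
E_bind = 6.478e+15 · 4180 / (2 · 2.67036e+10) J ≈ 5.07e+08 J = 507 MJ.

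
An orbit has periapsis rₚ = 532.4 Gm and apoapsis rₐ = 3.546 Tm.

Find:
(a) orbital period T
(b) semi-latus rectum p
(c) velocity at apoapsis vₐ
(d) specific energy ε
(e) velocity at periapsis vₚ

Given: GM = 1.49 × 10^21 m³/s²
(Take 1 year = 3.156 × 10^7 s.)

Convert to SI: rₚ = 532.4 Gm = 5.324e+11 m; rₐ = 3.546 Tm = 3.546e+12 m.
(a) With a = (rₚ + rₐ)/2 = 2.0392e+12 m, T = 2π √(a³/GM) = 2π √((2.0392e+12)³/1.49e+21) s ≈ 4.74e+08 s
(b) From a = (rₚ + rₐ)/2 = 2.0392e+12 m and e = (rₐ − rₚ)/(rₐ + rₚ) = 0.738917, p = a(1 − e²) = 2.0392e+12 · (1 − (0.738917)²) ≈ 9.258e+11 m
(c) With a = (rₚ + rₐ)/2 = 2.0392e+12 m, vₐ = √(GM (2/rₐ − 1/a)) = √(1.49e+21 · (2/3.546e+12 − 1/2.0392e+12)) m/s ≈ 1.047e+04 m/s
(d) With a = (rₚ + rₐ)/2 = 2.0392e+12 m, ε = −GM/(2a) = −1.49e+21/(2 · 2.0392e+12) J/kg ≈ -3.653e+08 J/kg
(e) With a = (rₚ + rₐ)/2 = 2.0392e+12 m, vₚ = √(GM (2/rₚ − 1/a)) = √(1.49e+21 · (2/5.324e+11 − 1/2.0392e+12)) m/s ≈ 6.976e+04 m/s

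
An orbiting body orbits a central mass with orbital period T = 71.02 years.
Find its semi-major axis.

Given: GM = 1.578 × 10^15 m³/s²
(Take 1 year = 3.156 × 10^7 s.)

Convert to SI: T = 71.02 years = 2.24139e+09 s.
Invert Kepler's third law: a = (GM · T² / (4π²))^(1/3).
Substituting T = 2.24139e+09 s and GM = 1.578e+15 m³/s²:
a = (1.578e+15 · (2.24139e+09)² / (4π²))^(1/3) m
a ≈ 5.856e+10 m = 5.856 × 10^10 m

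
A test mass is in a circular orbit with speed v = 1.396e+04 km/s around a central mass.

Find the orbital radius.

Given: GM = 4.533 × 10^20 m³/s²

Convert to SI: v = 1.396e+04 km/s = 1.396e+07 m/s.
For a circular orbit, v² = GM / r, so r = GM / v².
r = 4.533e+20 / (1.396e+07)² m ≈ 2.326e+06 m = 2.326 × 10^6 m.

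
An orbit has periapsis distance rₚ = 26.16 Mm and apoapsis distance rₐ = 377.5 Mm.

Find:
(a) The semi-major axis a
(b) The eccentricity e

Convert to SI: rₚ = 26.16 Mm = 2.616e+07 m; rₐ = 377.5 Mm = 3.775e+08 m.
(a) a = (rₚ + rₐ) / 2 = (2.616e+07 + 3.775e+08) / 2 ≈ 2.018e+08 m = 201.8 Mm.
(b) e = (rₐ − rₚ) / (rₐ + rₚ) = (3.775e+08 − 2.616e+07) / (3.775e+08 + 2.616e+07) ≈ 0.8704.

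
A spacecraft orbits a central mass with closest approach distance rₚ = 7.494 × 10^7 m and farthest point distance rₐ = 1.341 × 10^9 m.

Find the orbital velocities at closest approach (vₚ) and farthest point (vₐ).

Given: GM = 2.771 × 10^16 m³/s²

Use the vis-viva equation v² = GM(2/r − 1/a) with a = (rₚ + rₐ)/2 = (7.494e+07 + 1.341e+09)/2 = 7.0797e+08 m.
vₚ = √(GM · (2/rₚ − 1/a)) = √(2.771e+16 · (2/7.494e+07 − 1/7.0797e+08)) m/s ≈ 2.646e+04 m/s = 26.46 km/s.
vₐ = √(GM · (2/rₐ − 1/a)) = √(2.771e+16 · (2/1.341e+09 − 1/7.0797e+08)) m/s ≈ 1479 m/s = 1.479 km/s.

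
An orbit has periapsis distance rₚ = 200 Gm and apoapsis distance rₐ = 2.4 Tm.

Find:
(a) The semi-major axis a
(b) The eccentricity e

Convert to SI: rₚ = 200 Gm = 2e+11 m; rₐ = 2.4 Tm = 2.4e+12 m.
(a) a = (rₚ + rₐ) / 2 = (2e+11 + 2.4e+12) / 2 ≈ 1.3e+12 m = 1.3 Tm.
(b) e = (rₐ − rₚ) / (rₐ + rₚ) = (2.4e+12 − 2e+11) / (2.4e+12 + 2e+11) ≈ 0.8462.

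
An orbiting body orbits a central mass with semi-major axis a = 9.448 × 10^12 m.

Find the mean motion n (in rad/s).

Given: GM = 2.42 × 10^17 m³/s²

n = √(GM / a³).
n = √(2.42e+17 / (9.448e+12)³) rad/s ≈ 1.694e-11 rad/s.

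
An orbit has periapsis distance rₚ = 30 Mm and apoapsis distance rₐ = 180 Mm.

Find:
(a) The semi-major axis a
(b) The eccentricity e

Convert to SI: rₚ = 30 Mm = 3e+07 m; rₐ = 180 Mm = 1.8e+08 m.
(a) a = (rₚ + rₐ) / 2 = (3e+07 + 1.8e+08) / 2 ≈ 1.05e+08 m = 105 Mm.
(b) e = (rₐ − rₚ) / (rₐ + rₚ) = (1.8e+08 − 3e+07) / (1.8e+08 + 3e+07) ≈ 0.7143.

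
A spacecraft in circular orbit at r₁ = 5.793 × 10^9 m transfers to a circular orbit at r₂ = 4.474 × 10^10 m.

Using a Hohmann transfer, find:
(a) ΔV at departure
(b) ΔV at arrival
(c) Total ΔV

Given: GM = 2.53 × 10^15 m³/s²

Transfer semi-major axis: a_t = (r₁ + r₂)/2 = (5.793e+09 + 4.474e+10)/2 = 2.52665e+10 m.
Circular speeds: v₁ = √(GM/r₁) = 660.859 m/s, v₂ = √(GM/r₂) = 237.8 m/s.
Transfer speeds (vis-viva v² = GM(2/r − 1/a_t)): v₁ᵗ = 879.395 m/s, v₂ᵗ = 113.865 m/s.
(a) ΔV₁ = |v₁ᵗ − v₁| ≈ 218.5 m/s = 218.5 m/s.
(b) ΔV₂ = |v₂ − v₂ᵗ| ≈ 123.9 m/s = 123.9 m/s.
(c) ΔV_total = ΔV₁ + ΔV₂ ≈ 342.5 m/s = 342.5 m/s.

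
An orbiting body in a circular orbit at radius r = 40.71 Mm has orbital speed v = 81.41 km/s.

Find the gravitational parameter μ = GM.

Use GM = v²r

Convert to SI: r = 40.71 Mm = 4.071e+07 m; v = 81.41 km/s = 81410 m/s.
For a circular orbit v² = GM/r, so GM = v² · r.
GM = (81410)² · 4.071e+07 m³/s² ≈ 2.698e+17 m³/s² = 2.698 × 10^17 m³/s².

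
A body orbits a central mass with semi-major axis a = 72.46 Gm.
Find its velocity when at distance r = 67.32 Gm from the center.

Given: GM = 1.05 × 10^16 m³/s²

Convert to SI: a = 72.46 Gm = 7.246e+10 m; r = 67.32 Gm = 6.732e+10 m.
Vis-viva: v = √(GM · (2/r − 1/a)).
2/r − 1/a = 2/6.732e+10 − 1/7.246e+10 = 1.59081e-11 m⁻¹.
v = √(1.05e+16 · 1.59081e-11) m/s ≈ 408.7 m/s = 408.7 m/s.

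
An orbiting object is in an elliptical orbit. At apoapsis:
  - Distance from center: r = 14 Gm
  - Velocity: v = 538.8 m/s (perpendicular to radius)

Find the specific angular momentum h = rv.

Convert to SI: r = 14 Gm = 1.4e+10 m.
With v perpendicular to r, h = r · v.
h = 1.4e+10 · 538.8 m²/s ≈ 7.543e+12 m²/s.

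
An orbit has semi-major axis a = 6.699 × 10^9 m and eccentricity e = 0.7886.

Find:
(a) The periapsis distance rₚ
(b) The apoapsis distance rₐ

(a) rₚ = a(1 − e) = 6.699e+09 · (1 − 0.7886) = 6.699e+09 · 0.2114 ≈ 1.416e+09 m = 1.416 × 10^9 m.
(b) rₐ = a(1 + e) = 6.699e+09 · (1 + 0.7886) = 6.699e+09 · 1.7886 ≈ 1.198e+10 m = 1.198 × 10^10 m.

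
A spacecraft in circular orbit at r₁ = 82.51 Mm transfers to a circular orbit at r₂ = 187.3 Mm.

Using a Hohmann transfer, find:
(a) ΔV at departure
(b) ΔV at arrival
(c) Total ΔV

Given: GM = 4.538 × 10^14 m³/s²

Convert to SI: r₁ = 82.51 Mm = 8.251e+07 m; r₂ = 187.3 Mm = 1.873e+08 m.
Transfer semi-major axis: a_t = (r₁ + r₂)/2 = (8.251e+07 + 1.873e+08)/2 = 1.34905e+08 m.
Circular speeds: v₁ = √(GM/r₁) = 2345.19 m/s, v₂ = √(GM/r₂) = 1556.55 m/s.
Transfer speeds (vis-viva v² = GM(2/r − 1/a_t)): v₁ᵗ = 2763.34 m/s, v₂ᵗ = 1217.31 m/s.
(a) ΔV₁ = |v₁ᵗ − v₁| ≈ 418.1 m/s = 418.1 m/s.
(b) ΔV₂ = |v₂ − v₂ᵗ| ≈ 339.2 m/s = 339.2 m/s.
(c) ΔV_total = ΔV₁ + ΔV₂ ≈ 757.4 m/s = 757.4 m/s.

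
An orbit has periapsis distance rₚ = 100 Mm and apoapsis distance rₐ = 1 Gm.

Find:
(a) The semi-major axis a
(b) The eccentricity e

Convert to SI: rₚ = 100 Mm = 1e+08 m; rₐ = 1 Gm = 1e+09 m.
(a) a = (rₚ + rₐ) / 2 = (1e+08 + 1e+09) / 2 ≈ 5.5e+08 m = 550 Mm.
(b) e = (rₐ − rₚ) / (rₐ + rₚ) = (1e+09 − 1e+08) / (1e+09 + 1e+08) ≈ 0.8182.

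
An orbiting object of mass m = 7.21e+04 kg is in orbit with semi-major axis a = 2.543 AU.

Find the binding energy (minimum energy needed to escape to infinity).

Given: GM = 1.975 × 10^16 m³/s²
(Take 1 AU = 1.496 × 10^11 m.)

Convert to SI: a = 2.543 AU = 3.80433e+11 m.
Total orbital energy is E = −GMm/(2a); binding energy is E_bind = −E = GMm/(2a).
E_bind = 1.975e+16 · 7.21e+04 / (2 · 3.80433e+11) J ≈ 1.872e+09 J = 1.872 GJ.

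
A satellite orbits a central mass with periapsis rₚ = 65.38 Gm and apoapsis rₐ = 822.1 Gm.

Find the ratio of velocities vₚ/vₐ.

Convert to SI: rₚ = 65.38 Gm = 6.538e+10 m; rₐ = 822.1 Gm = 8.221e+11 m.
Conservation of angular momentum gives rₚvₚ = rₐvₐ, so vₚ/vₐ = rₐ/rₚ.
vₚ/vₐ = 8.221e+11 / 6.538e+10 ≈ 12.57.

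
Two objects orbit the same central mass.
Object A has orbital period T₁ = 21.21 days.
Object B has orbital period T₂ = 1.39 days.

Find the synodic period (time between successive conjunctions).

Convert to SI: T₁ = 21.21 days = 1.83254e+06 s; T₂ = 1.39 days = 120096 s.
T_syn = |T₁ · T₂ / (T₁ − T₂)|.
T_syn = |1.83254e+06 · 120096 / (1.83254e+06 − 120096)| s ≈ 1.285e+05 s = 1.487 days.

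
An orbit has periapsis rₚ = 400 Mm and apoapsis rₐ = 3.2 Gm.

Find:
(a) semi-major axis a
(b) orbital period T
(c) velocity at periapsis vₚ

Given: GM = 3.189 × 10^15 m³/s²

Convert to SI: rₚ = 400 Mm = 4e+08 m; rₐ = 3.2 Gm = 3.2e+09 m.
(a) a = (rₚ + rₐ)/2 = (4e+08 + 3.2e+09)/2 ≈ 1.8e+09 m
(b) With a = (rₚ + rₐ)/2 = 1.8e+09 m, T = 2π √(a³/GM) = 2π √((1.8e+09)³/3.189e+15) s ≈ 8.497e+06 s
(c) With a = (rₚ + rₐ)/2 = 1.8e+09 m, vₚ = √(GM (2/rₚ − 1/a)) = √(3.189e+15 · (2/4e+08 − 1/1.8e+09)) m/s ≈ 3765 m/s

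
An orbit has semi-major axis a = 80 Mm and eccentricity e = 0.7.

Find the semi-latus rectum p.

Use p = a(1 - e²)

Convert to SI: a = 80 Mm = 8e+07 m.
p = a (1 − e²).
p = 8e+07 · (1 − (0.7)²) = 8e+07 · 0.51 ≈ 4.08e+07 m = 40.8 Mm.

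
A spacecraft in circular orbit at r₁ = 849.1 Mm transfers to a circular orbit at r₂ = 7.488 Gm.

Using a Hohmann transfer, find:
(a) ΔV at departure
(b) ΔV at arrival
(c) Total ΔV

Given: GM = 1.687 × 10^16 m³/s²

Convert to SI: r₁ = 849.1 Mm = 8.491e+08 m; r₂ = 7.488 Gm = 7.488e+09 m.
Transfer semi-major axis: a_t = (r₁ + r₂)/2 = (8.491e+08 + 7.488e+09)/2 = 4.16855e+09 m.
Circular speeds: v₁ = √(GM/r₁) = 4457.36 m/s, v₂ = √(GM/r₂) = 1500.98 m/s.
Transfer speeds (vis-viva v² = GM(2/r − 1/a_t)): v₁ᵗ = 5974.05 m/s, v₂ᵗ = 677.425 m/s.
(a) ΔV₁ = |v₁ᵗ − v₁| ≈ 1517 m/s = 1.517 km/s.
(b) ΔV₂ = |v₂ − v₂ᵗ| ≈ 823.6 m/s = 823.6 m/s.
(c) ΔV_total = ΔV₁ + ΔV₂ ≈ 2340 m/s = 2.34 km/s.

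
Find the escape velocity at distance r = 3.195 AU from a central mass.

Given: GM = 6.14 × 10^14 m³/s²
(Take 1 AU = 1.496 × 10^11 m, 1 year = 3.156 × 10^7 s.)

Convert to SI: r = 3.195 AU = 4.77972e+11 m.
Escape velocity comes from setting total energy to zero: ½v² − GM/r = 0 ⇒ v_esc = √(2GM / r).
v_esc = √(2 · 6.14e+14 / 4.77972e+11) m/s ≈ 50.69 m/s = 0.01069 AU/year.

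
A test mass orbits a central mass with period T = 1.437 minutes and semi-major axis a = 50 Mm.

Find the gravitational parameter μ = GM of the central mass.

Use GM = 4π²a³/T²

Convert to SI: T = 1.437 minutes = 86.22 s; a = 50 Mm = 5e+07 m.
GM = 4π² · a³ / T².
GM = 4π² · (5e+07)³ / (86.22)² m³/s² ≈ 6.638e+20 m³/s² = 6.638 × 10^20 m³/s².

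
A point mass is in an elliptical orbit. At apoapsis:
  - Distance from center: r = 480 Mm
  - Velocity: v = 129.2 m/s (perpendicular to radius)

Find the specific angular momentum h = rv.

Convert to SI: r = 480 Mm = 4.8e+08 m.
With v perpendicular to r, h = r · v.
h = 4.8e+08 · 129.2 m²/s ≈ 6.202e+10 m²/s.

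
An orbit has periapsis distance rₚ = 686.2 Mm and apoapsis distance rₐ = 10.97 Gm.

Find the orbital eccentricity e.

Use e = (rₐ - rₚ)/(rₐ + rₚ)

Convert to SI: rₚ = 686.2 Mm = 6.862e+08 m; rₐ = 10.97 Gm = 1.097e+10 m.
e = (rₐ − rₚ) / (rₐ + rₚ).
e = (1.097e+10 − 6.862e+08) / (1.097e+10 + 6.862e+08) = 1.02838e+10 / 1.16562e+10 ≈ 0.8823.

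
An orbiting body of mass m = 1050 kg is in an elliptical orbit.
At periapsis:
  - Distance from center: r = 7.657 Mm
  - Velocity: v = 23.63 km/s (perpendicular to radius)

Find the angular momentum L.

Convert to SI: r = 7.657 Mm = 7.657e+06 m; v = 23.63 km/s = 23630 m/s.
Since v is perpendicular to r, L = m · v · r.
L = 1050 · 23630 · 7.657e+06 kg·m²/s ≈ 1.9e+14 kg·m²/s.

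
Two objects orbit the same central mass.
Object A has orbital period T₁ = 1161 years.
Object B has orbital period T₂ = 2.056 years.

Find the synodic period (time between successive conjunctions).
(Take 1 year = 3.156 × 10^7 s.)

Convert to SI: T₁ = 1161 years = 3.66412e+10 s; T₂ = 2.056 years = 6.48874e+07 s.
T_syn = |T₁ · T₂ / (T₁ − T₂)|.
T_syn = |3.66412e+10 · 6.48874e+07 / (3.66412e+10 − 6.48874e+07)| s ≈ 6.5e+07 s = 2.06 years.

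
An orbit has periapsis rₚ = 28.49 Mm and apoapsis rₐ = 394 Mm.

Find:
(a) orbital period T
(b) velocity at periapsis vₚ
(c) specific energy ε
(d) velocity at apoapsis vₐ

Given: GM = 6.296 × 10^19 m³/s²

Convert to SI: rₚ = 28.49 Mm = 2.849e+07 m; rₐ = 394 Mm = 3.94e+08 m.
(a) With a = (rₚ + rₐ)/2 = 2.11245e+08 m, T = 2π √(a³/GM) = 2π √((2.11245e+08)³/6.296e+19) s ≈ 2431 s
(b) With a = (rₚ + rₐ)/2 = 2.11245e+08 m, vₚ = √(GM (2/rₚ − 1/a)) = √(6.296e+19 · (2/2.849e+07 − 1/2.11245e+08)) m/s ≈ 2.03e+06 m/s
(c) With a = (rₚ + rₐ)/2 = 2.11245e+08 m, ε = −GM/(2a) = −6.296e+19/(2 · 2.11245e+08) J/kg ≈ -1.49e+11 J/kg
(d) With a = (rₚ + rₐ)/2 = 2.11245e+08 m, vₐ = √(GM (2/rₐ − 1/a)) = √(6.296e+19 · (2/3.94e+08 − 1/2.11245e+08)) m/s ≈ 1.468e+05 m/s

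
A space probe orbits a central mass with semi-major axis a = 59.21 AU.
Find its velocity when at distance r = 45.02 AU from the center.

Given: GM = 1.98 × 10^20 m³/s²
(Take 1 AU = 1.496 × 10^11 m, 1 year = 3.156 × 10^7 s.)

Convert to SI: a = 59.21 AU = 8.85782e+12 m; r = 45.02 AU = 6.73499e+12 m.
Vis-viva: v = √(GM · (2/r − 1/a)).
2/r − 1/a = 2/6.73499e+12 − 1/8.85782e+12 = 1.84062e-13 m⁻¹.
v = √(1.98e+20 · 1.84062e-13) m/s ≈ 6037 m/s = 1.274 AU/year.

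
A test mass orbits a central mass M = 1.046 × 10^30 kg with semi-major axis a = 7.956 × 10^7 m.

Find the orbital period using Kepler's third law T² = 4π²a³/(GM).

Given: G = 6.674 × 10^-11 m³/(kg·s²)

GM = G · M = 6.674e-11 · 1.046e+30 = 6.981e+19 m³/s².
Kepler's third law: T = 2π √(a³ / GM).
Substituting a = 7.956e+07 m and GM = 6.981e+19 m³/s²:
T = 2π √((7.956e+07)³ / 6.981e+19) s
T ≈ 533.7 s = 8.894 minutes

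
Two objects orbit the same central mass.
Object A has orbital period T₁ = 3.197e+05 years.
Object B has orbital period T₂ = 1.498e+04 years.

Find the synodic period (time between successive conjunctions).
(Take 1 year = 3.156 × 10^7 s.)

Convert to SI: T₁ = 3.197e+05 years = 1.00897e+13 s; T₂ = 1.498e+04 years = 4.72769e+11 s.
T_syn = |T₁ · T₂ / (T₁ − T₂)|.
T_syn = |1.00897e+13 · 4.72769e+11 / (1.00897e+13 − 4.72769e+11)| s ≈ 4.96e+11 s = 1.572e+04 years.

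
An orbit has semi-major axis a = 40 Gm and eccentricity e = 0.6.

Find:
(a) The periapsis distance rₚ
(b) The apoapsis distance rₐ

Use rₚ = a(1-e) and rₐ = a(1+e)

Convert to SI: a = 40 Gm = 4e+10 m.
(a) rₚ = a(1 − e) = 4e+10 · (1 − 0.6) = 4e+10 · 0.4 ≈ 1.6e+10 m = 16 Gm.
(b) rₐ = a(1 + e) = 4e+10 · (1 + 0.6) = 4e+10 · 1.6 ≈ 6.4e+10 m = 64 Gm.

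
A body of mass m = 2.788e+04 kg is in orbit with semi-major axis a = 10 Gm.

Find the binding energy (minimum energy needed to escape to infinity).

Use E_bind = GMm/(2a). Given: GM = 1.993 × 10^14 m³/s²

Convert to SI: a = 10 Gm = 1e+10 m.
Total orbital energy is E = −GMm/(2a); binding energy is E_bind = −E = GMm/(2a).
E_bind = 1.993e+14 · 2.788e+04 / (2 · 1e+10) J ≈ 2.778e+08 J = 277.8 MJ.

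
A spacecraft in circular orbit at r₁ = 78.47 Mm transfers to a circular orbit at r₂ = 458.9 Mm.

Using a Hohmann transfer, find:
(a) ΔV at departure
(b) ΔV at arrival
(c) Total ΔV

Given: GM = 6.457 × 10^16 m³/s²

Convert to SI: r₁ = 78.47 Mm = 7.847e+07 m; r₂ = 458.9 Mm = 4.589e+08 m.
Transfer semi-major axis: a_t = (r₁ + r₂)/2 = (7.847e+07 + 4.589e+08)/2 = 2.68685e+08 m.
Circular speeds: v₁ = √(GM/r₁) = 28685.6 m/s, v₂ = √(GM/r₂) = 11862 m/s.
Transfer speeds (vis-viva v² = GM(2/r − 1/a_t)): v₁ᵗ = 37488.7 m/s, v₂ᵗ = 6410.42 m/s.
(a) ΔV₁ = |v₁ᵗ − v₁| ≈ 8803 m/s = 8.803 km/s.
(b) ΔV₂ = |v₂ − v₂ᵗ| ≈ 5452 m/s = 5.452 km/s.
(c) ΔV_total = ΔV₁ + ΔV₂ ≈ 1.425e+04 m/s = 14.25 km/s.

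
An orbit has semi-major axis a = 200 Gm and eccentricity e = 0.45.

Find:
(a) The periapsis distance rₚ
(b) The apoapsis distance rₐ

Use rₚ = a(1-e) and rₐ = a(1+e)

Convert to SI: a = 200 Gm = 2e+11 m.
(a) rₚ = a(1 − e) = 2e+11 · (1 − 0.45) = 2e+11 · 0.55 ≈ 1.1e+11 m = 110 Gm.
(b) rₐ = a(1 + e) = 2e+11 · (1 + 0.45) = 2e+11 · 1.45 ≈ 2.9e+11 m = 290 Gm.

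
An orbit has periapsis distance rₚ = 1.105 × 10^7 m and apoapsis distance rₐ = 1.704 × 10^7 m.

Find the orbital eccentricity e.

e = (rₐ − rₚ) / (rₐ + rₚ).
e = (1.704e+07 − 1.105e+07) / (1.704e+07 + 1.105e+07) = 5.99e+06 / 2.809e+07 ≈ 0.2132.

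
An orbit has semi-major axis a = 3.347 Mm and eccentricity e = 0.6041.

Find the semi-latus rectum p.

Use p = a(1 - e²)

Convert to SI: a = 3.347 Mm = 3.347e+06 m.
p = a (1 − e²).
p = 3.347e+06 · (1 − (0.6041)²) = 3.347e+06 · 0.635063 ≈ 2.126e+06 m = 2.126 Mm.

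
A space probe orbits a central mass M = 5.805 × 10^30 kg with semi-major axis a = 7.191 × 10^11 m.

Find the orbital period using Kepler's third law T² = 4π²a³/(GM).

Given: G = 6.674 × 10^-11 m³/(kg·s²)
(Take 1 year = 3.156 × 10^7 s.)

GM = G · M = 6.674e-11 · 5.805e+30 = 3.87426e+20 m³/s².
Kepler's third law: T = 2π √(a³ / GM).
Substituting a = 7.191e+11 m and GM = 3.87426e+20 m³/s²:
T = 2π √((7.191e+11)³ / 3.87426e+20) s
T ≈ 1.947e+08 s = 6.168 years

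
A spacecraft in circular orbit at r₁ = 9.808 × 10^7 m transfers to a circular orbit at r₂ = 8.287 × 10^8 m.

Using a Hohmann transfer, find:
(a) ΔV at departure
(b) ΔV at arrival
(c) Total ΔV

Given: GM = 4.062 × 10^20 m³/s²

Transfer semi-major axis: a_t = (r₁ + r₂)/2 = (9.808e+07 + 8.287e+08)/2 = 4.6339e+08 m.
Circular speeds: v₁ = √(GM/r₁) = 2.03507e+06 m/s, v₂ = √(GM/r₂) = 700118 m/s.
Transfer speeds (vis-viva v² = GM(2/r − 1/a_t)): v₁ᵗ = 2.72148e+06 m/s, v₂ᵗ = 322098 m/s.
(a) ΔV₁ = |v₁ᵗ − v₁| ≈ 6.864e+05 m/s = 686.4 km/s.
(b) ΔV₂ = |v₂ − v₂ᵗ| ≈ 3.78e+05 m/s = 378 km/s.
(c) ΔV_total = ΔV₁ + ΔV₂ ≈ 1.064e+06 m/s = 1064 km/s.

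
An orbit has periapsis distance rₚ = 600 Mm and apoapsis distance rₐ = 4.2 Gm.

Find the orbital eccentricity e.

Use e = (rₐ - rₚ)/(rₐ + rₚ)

Convert to SI: rₚ = 600 Mm = 6e+08 m; rₐ = 4.2 Gm = 4.2e+09 m.
e = (rₐ − rₚ) / (rₐ + rₚ).
e = (4.2e+09 − 6e+08) / (4.2e+09 + 6e+08) = 3.6e+09 / 4.8e+09 ≈ 0.75.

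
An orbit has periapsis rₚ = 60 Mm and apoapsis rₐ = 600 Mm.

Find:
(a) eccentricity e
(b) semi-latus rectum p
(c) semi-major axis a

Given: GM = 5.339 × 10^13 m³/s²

Convert to SI: rₚ = 60 Mm = 6e+07 m; rₐ = 600 Mm = 6e+08 m.
(a) e = (rₐ − rₚ)/(rₐ + rₚ) = (6e+08 − 6e+07)/(6e+08 + 6e+07) ≈ 0.8182
(b) From a = (rₚ + rₐ)/2 = 3.3e+08 m and e = (rₐ − rₚ)/(rₐ + rₚ) = 0.818182, p = a(1 − e²) = 3.3e+08 · (1 − (0.818182)²) ≈ 1.091e+08 m
(c) a = (rₚ + rₐ)/2 = (6e+07 + 6e+08)/2 ≈ 3.3e+08 m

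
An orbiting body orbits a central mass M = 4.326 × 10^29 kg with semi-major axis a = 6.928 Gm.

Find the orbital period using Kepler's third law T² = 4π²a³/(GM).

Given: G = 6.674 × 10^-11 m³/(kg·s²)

Convert to SI: a = 6.928 Gm = 6.928e+09 m.
GM = G · M = 6.674e-11 · 4.326e+29 = 2.88717e+19 m³/s².
Kepler's third law: T = 2π √(a³ / GM).
Substituting a = 6.928e+09 m and GM = 2.88717e+19 m³/s²:
T = 2π √((6.928e+09)³ / 2.88717e+19) s
T ≈ 6.743e+05 s = 7.804 days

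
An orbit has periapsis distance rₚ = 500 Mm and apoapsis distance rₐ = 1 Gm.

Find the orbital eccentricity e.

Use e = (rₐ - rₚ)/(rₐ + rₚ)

Convert to SI: rₚ = 500 Mm = 5e+08 m; rₐ = 1 Gm = 1e+09 m.
e = (rₐ − rₚ) / (rₐ + rₚ).
e = (1e+09 − 5e+08) / (1e+09 + 5e+08) = 5e+08 / 1.5e+09 ≈ 0.3333.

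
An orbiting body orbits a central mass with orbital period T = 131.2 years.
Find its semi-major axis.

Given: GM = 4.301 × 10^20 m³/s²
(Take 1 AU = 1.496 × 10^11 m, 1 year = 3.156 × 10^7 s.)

Convert to SI: T = 131.2 years = 4.14067e+09 s.
Invert Kepler's third law: a = (GM · T² / (4π²))^(1/3).
Substituting T = 4.14067e+09 s and GM = 4.301e+20 m³/s²:
a = (4.301e+20 · (4.14067e+09)² / (4π²))^(1/3) m
a ≈ 5.716e+12 m = 38.21 AU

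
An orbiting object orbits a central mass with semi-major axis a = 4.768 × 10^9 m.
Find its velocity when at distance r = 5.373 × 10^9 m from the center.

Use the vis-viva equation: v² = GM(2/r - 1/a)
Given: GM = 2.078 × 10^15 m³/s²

Vis-viva: v = √(GM · (2/r − 1/a)).
2/r − 1/a = 2/5.373e+09 − 1/4.768e+09 = 1.625e-10 m⁻¹.
v = √(2.078e+15 · 1.625e-10) m/s ≈ 581.1 m/s = 581.1 m/s.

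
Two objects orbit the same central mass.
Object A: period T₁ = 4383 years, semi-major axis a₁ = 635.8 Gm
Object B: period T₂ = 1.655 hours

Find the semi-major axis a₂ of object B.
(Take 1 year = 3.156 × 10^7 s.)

Convert to SI: T₁ = 4383 years = 1.38327e+11 s; a₁ = 635.8 Gm = 6.358e+11 m; T₂ = 1.655 hours = 5958 s.
Kepler's third law: (T₁/T₂)² = (a₁/a₂)³ ⇒ a₂ = a₁ · (T₂/T₁)^(2/3).
T₂/T₁ = 5958 / 1.38327e+11 = 4.30717e-08.
a₂ = 6.358e+11 · (4.30717e-08)^(2/3) m ≈ 7.812e+06 m = 7.812 Mm.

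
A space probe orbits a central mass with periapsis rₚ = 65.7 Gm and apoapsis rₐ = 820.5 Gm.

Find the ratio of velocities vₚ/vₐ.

Convert to SI: rₚ = 65.7 Gm = 6.57e+10 m; rₐ = 820.5 Gm = 8.205e+11 m.
Conservation of angular momentum gives rₚvₚ = rₐvₐ, so vₚ/vₐ = rₐ/rₚ.
vₚ/vₐ = 8.205e+11 / 6.57e+10 ≈ 12.49.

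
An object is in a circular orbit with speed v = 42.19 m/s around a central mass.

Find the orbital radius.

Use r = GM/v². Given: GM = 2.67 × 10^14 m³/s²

For a circular orbit, v² = GM / r, so r = GM / v².
r = 2.67e+14 / (42.19)² m ≈ 1.5e+11 m = 150 Gm.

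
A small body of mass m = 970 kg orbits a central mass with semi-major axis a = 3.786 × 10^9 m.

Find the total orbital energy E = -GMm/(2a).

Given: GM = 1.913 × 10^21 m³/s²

E = −GMm / (2a).
E = −1.913e+21 · 970 / (2 · 3.786e+09) J ≈ -2.451e+14 J = -245.1 TJ.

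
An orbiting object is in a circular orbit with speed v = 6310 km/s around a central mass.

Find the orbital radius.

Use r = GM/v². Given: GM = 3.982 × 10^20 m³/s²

Convert to SI: v = 6310 km/s = 6.31e+06 m/s.
For a circular orbit, v² = GM / r, so r = GM / v².
r = 3.982e+20 / (6.31e+06)² m ≈ 1e+07 m = 10 Mm.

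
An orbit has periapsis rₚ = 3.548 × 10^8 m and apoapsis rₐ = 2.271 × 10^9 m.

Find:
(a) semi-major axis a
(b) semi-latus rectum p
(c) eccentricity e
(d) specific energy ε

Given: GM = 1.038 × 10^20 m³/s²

(a) a = (rₚ + rₐ)/2 = (3.548e+08 + 2.271e+09)/2 ≈ 1.313e+09 m
(b) From a = (rₚ + rₐ)/2 = 1.3129e+09 m and e = (rₐ − rₚ)/(rₐ + rₚ) = 0.729759, p = a(1 − e²) = 1.3129e+09 · (1 − (0.729759)²) ≈ 6.137e+08 m
(c) e = (rₐ − rₚ)/(rₐ + rₚ) = (2.271e+09 − 3.548e+08)/(2.271e+09 + 3.548e+08) ≈ 0.7298
(d) With a = (rₚ + rₐ)/2 = 1.3129e+09 m, ε = −GM/(2a) = −1.038e+20/(2 · 1.3129e+09) J/kg ≈ -3.953e+10 J/kg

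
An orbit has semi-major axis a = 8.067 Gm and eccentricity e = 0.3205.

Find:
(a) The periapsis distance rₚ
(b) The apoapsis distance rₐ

Convert to SI: a = 8.067 Gm = 8.067e+09 m.
(a) rₚ = a(1 − e) = 8.067e+09 · (1 − 0.3205) = 8.067e+09 · 0.6795 ≈ 5.482e+09 m = 5.482 Gm.
(b) rₐ = a(1 + e) = 8.067e+09 · (1 + 0.3205) = 8.067e+09 · 1.3205 ≈ 1.065e+10 m = 10.65 Gm.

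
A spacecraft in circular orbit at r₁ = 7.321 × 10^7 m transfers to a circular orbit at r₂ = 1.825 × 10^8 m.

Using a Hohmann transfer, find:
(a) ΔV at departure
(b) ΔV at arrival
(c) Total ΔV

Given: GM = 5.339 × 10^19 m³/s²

Transfer semi-major axis: a_t = (r₁ + r₂)/2 = (7.321e+07 + 1.825e+08)/2 = 1.27855e+08 m.
Circular speeds: v₁ = √(GM/r₁) = 853974 m/s, v₂ = √(GM/r₂) = 540877 m/s.
Transfer speeds (vis-viva v² = GM(2/r − 1/a_t)): v₁ᵗ = 1.02028e+06 m/s, v₂ᵗ = 409284 m/s.
(a) ΔV₁ = |v₁ᵗ − v₁| ≈ 1.663e+05 m/s = 166.3 km/s.
(b) ΔV₂ = |v₂ − v₂ᵗ| ≈ 1.316e+05 m/s = 131.6 km/s.
(c) ΔV_total = ΔV₁ + ΔV₂ ≈ 2.979e+05 m/s = 297.9 km/s.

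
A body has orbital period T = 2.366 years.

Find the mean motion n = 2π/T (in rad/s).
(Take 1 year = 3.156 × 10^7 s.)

Convert to SI: T = 2.366 years = 7.4671e+07 s.
n = 2π / T.
n = 2π / 7.4671e+07 s ≈ 8.414e-08 rad/s.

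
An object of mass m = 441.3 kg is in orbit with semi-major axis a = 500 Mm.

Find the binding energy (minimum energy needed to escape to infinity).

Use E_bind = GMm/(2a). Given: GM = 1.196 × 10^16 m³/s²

Convert to SI: a = 500 Mm = 5e+08 m.
Total orbital energy is E = −GMm/(2a); binding energy is E_bind = −E = GMm/(2a).
E_bind = 1.196e+16 · 441.3 / (2 · 5e+08) J ≈ 5.278e+09 J = 5.278 GJ.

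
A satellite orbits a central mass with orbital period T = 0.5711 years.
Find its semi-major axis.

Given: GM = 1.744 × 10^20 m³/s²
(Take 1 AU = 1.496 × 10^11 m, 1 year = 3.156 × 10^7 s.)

Convert to SI: T = 0.5711 years = 1.80239e+07 s.
Invert Kepler's third law: a = (GM · T² / (4π²))^(1/3).
Substituting T = 1.80239e+07 s and GM = 1.744e+20 m³/s²:
a = (1.744e+20 · (1.80239e+07)² / (4π²))^(1/3) m
a ≈ 1.128e+11 m = 0.754 AU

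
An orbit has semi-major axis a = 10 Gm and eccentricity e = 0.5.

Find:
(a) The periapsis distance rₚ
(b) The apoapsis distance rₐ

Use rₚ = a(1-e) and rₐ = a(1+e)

Convert to SI: a = 10 Gm = 1e+10 m.
(a) rₚ = a(1 − e) = 1e+10 · (1 − 0.5) = 1e+10 · 0.5 ≈ 5e+09 m = 5 Gm.
(b) rₐ = a(1 + e) = 1e+10 · (1 + 0.5) = 1e+10 · 1.5 ≈ 1.5e+10 m = 15 Gm.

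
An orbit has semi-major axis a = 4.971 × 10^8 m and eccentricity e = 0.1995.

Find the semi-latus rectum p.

p = a (1 − e²).
p = 4.971e+08 · (1 − (0.1995)²) = 4.971e+08 · 0.9602 ≈ 4.773e+08 m = 4.773 × 10^8 m.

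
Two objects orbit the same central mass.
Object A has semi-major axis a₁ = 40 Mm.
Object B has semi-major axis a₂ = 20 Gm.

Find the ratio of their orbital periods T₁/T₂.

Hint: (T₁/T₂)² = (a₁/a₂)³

Convert to SI: a₁ = 40 Mm = 4e+07 m; a₂ = 20 Gm = 2e+10 m.
From Kepler's third law, (T₁/T₂)² = (a₁/a₂)³, so T₁/T₂ = (a₁/a₂)^(3/2).
a₁/a₂ = 4e+07 / 2e+10 = 0.002.
T₁/T₂ = (0.002)^(3/2) ≈ 8.944e-05.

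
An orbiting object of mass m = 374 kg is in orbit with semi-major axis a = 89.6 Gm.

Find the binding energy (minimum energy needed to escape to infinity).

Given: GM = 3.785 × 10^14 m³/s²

Convert to SI: a = 89.6 Gm = 8.96e+10 m.
Total orbital energy is E = −GMm/(2a); binding energy is E_bind = −E = GMm/(2a).
E_bind = 3.785e+14 · 374 / (2 · 8.96e+10) J ≈ 7.899e+05 J = 789.9 kJ.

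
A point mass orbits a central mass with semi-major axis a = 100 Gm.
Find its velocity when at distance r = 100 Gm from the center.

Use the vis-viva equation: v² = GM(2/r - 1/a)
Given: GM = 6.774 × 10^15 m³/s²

Convert to SI: a = 100 Gm = 1e+11 m; r = 100 Gm = 1e+11 m.
Vis-viva: v = √(GM · (2/r − 1/a)).
2/r − 1/a = 2/1e+11 − 1/1e+11 = 1e-11 m⁻¹.
v = √(6.774e+15 · 1e-11) m/s ≈ 260.3 m/s = 260.3 m/s.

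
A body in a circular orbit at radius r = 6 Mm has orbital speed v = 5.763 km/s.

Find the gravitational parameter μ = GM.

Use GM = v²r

Convert to SI: r = 6 Mm = 6e+06 m; v = 5.763 km/s = 5763 m/s.
For a circular orbit v² = GM/r, so GM = v² · r.
GM = (5763)² · 6e+06 m³/s² ≈ 1.993e+14 m³/s² = 1.993 × 10^14 m³/s².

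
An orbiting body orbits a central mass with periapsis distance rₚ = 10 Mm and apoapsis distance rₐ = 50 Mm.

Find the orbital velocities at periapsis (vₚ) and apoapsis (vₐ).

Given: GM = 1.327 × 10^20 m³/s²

Convert to SI: rₚ = 10 Mm = 1e+07 m; rₐ = 50 Mm = 5e+07 m.
Use the vis-viva equation v² = GM(2/r − 1/a) with a = (rₚ + rₐ)/2 = (1e+07 + 5e+07)/2 = 3e+07 m.
vₚ = √(GM · (2/rₚ − 1/a)) = √(1.327e+20 · (2/1e+07 − 1/3e+07)) m/s ≈ 4.703e+06 m/s = 4703 km/s.
vₐ = √(GM · (2/rₐ − 1/a)) = √(1.327e+20 · (2/5e+07 − 1/3e+07)) m/s ≈ 9.406e+05 m/s = 940.6 km/s.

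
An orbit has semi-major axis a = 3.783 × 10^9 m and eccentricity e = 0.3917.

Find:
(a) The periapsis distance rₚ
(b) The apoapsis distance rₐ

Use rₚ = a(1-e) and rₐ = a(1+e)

(a) rₚ = a(1 − e) = 3.783e+09 · (1 − 0.3917) = 3.783e+09 · 0.6083 ≈ 2.301e+09 m = 2.301 × 10^9 m.
(b) rₐ = a(1 + e) = 3.783e+09 · (1 + 0.3917) = 3.783e+09 · 1.3917 ≈ 5.265e+09 m = 5.265 × 10^9 m.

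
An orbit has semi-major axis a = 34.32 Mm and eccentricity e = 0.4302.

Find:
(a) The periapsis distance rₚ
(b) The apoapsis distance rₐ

Convert to SI: a = 34.32 Mm = 3.432e+07 m.
(a) rₚ = a(1 − e) = 3.432e+07 · (1 − 0.4302) = 3.432e+07 · 0.5698 ≈ 1.956e+07 m = 19.56 Mm.
(b) rₐ = a(1 + e) = 3.432e+07 · (1 + 0.4302) = 3.432e+07 · 1.4302 ≈ 4.908e+07 m = 49.08 Mm.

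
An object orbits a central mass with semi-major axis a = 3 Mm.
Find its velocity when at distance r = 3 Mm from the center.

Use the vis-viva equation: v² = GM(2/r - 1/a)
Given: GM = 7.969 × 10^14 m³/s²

Convert to SI: a = 3 Mm = 3e+06 m; r = 3 Mm = 3e+06 m.
Vis-viva: v = √(GM · (2/r − 1/a)).
2/r − 1/a = 2/3e+06 − 1/3e+06 = 3.33333e-07 m⁻¹.
v = √(7.969e+14 · 3.33333e-07) m/s ≈ 1.63e+04 m/s = 16.3 km/s.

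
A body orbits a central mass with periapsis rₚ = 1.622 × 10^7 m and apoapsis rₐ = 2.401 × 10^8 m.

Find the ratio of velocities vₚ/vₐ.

Conservation of angular momentum gives rₚvₚ = rₐvₐ, so vₚ/vₐ = rₐ/rₚ.
vₚ/vₐ = 2.401e+08 / 1.622e+07 ≈ 14.8.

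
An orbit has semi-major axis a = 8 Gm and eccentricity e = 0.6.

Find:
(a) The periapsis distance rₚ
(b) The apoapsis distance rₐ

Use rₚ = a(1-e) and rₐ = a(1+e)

Convert to SI: a = 8 Gm = 8e+09 m.
(a) rₚ = a(1 − e) = 8e+09 · (1 − 0.6) = 8e+09 · 0.4 ≈ 3.2e+09 m = 3.2 Gm.
(b) rₐ = a(1 + e) = 8e+09 · (1 + 0.6) = 8e+09 · 1.6 ≈ 1.28e+10 m = 12.8 Gm.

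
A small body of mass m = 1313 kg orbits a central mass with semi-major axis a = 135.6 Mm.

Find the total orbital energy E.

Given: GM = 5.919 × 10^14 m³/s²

Convert to SI: a = 135.6 Mm = 1.356e+08 m.
E = −GMm / (2a).
E = −5.919e+14 · 1313 / (2 · 1.356e+08) J ≈ -2.866e+09 J = -2.866 GJ.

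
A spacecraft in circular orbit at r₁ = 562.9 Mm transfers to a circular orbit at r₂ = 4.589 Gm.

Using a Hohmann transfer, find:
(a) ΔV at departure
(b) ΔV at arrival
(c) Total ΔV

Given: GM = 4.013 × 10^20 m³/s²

Convert to SI: r₁ = 562.9 Mm = 5.629e+08 m; r₂ = 4.589 Gm = 4.589e+09 m.
Transfer semi-major axis: a_t = (r₁ + r₂)/2 = (5.629e+08 + 4.589e+09)/2 = 2.57595e+09 m.
Circular speeds: v₁ = √(GM/r₁) = 844343 m/s, v₂ = √(GM/r₂) = 295716 m/s.
Transfer speeds (vis-viva v² = GM(2/r − 1/a_t)): v₁ᵗ = 1.12696e+06 m/s, v₂ᵗ = 138236 m/s.
(a) ΔV₁ = |v₁ᵗ − v₁| ≈ 2.826e+05 m/s = 282.6 km/s.
(b) ΔV₂ = |v₂ − v₂ᵗ| ≈ 1.575e+05 m/s = 157.5 km/s.
(c) ΔV_total = ΔV₁ + ΔV₂ ≈ 4.401e+05 m/s = 440.1 km/s.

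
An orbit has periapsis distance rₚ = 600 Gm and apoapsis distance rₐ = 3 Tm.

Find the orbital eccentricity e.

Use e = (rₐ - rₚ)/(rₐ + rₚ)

Convert to SI: rₚ = 600 Gm = 6e+11 m; rₐ = 3 Tm = 3e+12 m.
e = (rₐ − rₚ) / (rₐ + rₚ).
e = (3e+12 − 6e+11) / (3e+12 + 6e+11) = 2.4e+12 / 3.6e+12 ≈ 0.6667.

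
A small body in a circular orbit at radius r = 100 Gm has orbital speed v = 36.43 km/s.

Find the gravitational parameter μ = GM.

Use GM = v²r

Convert to SI: r = 100 Gm = 1e+11 m; v = 36.43 km/s = 36430 m/s.
For a circular orbit v² = GM/r, so GM = v² · r.
GM = (36430)² · 1e+11 m³/s² ≈ 1.327e+20 m³/s² = 1.327 × 10^20 m³/s².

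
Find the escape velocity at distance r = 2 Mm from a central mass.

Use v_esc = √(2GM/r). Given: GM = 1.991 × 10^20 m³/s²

Convert to SI: r = 2 Mm = 2e+06 m.
Escape velocity comes from setting total energy to zero: ½v² − GM/r = 0 ⇒ v_esc = √(2GM / r).
v_esc = √(2 · 1.991e+20 / 2e+06) m/s ≈ 1.411e+07 m/s = 1.411e+04 km/s.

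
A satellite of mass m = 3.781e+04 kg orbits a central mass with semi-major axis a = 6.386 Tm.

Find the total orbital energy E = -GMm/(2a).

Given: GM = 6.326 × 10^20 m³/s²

Convert to SI: a = 6.386 Tm = 6.386e+12 m.
E = −GMm / (2a).
E = −6.326e+20 · 3.781e+04 / (2 · 6.386e+12) J ≈ -1.873e+12 J = -1.873 TJ.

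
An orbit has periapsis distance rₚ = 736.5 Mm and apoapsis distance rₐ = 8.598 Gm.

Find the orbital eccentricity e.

Convert to SI: rₚ = 736.5 Mm = 7.365e+08 m; rₐ = 8.598 Gm = 8.598e+09 m.
e = (rₐ − rₚ) / (rₐ + rₚ).
e = (8.598e+09 − 7.365e+08) / (8.598e+09 + 7.365e+08) = 7.8615e+09 / 9.3345e+09 ≈ 0.8422.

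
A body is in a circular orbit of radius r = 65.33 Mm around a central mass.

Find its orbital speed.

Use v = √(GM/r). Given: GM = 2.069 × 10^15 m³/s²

Convert to SI: r = 65.33 Mm = 6.533e+07 m.
For a circular orbit, gravity supplies the centripetal force, so v = √(GM / r).
v = √(2.069e+15 / 6.533e+07) m/s ≈ 5628 m/s = 5.628 km/s.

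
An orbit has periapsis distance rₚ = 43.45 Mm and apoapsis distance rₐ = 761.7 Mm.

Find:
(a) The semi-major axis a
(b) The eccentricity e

Convert to SI: rₚ = 43.45 Mm = 4.345e+07 m; rₐ = 761.7 Mm = 7.617e+08 m.
(a) a = (rₚ + rₐ) / 2 = (4.345e+07 + 7.617e+08) / 2 ≈ 4.026e+08 m = 402.6 Mm.
(b) e = (rₐ − rₚ) / (rₐ + rₚ) = (7.617e+08 − 4.345e+07) / (7.617e+08 + 4.345e+07) ≈ 0.8921.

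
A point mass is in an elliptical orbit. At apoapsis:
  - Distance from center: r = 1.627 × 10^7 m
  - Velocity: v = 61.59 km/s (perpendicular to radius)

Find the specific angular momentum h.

Convert to SI: v = 61.59 km/s = 61590 m/s.
With v perpendicular to r, h = r · v.
h = 1.627e+07 · 61590 m²/s ≈ 1.002e+12 m²/s.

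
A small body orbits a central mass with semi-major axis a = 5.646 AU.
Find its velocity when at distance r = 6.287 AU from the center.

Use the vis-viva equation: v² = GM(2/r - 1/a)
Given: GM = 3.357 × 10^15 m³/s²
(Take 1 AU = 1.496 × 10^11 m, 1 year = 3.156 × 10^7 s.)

Convert to SI: a = 5.646 AU = 8.44642e+11 m; r = 6.287 AU = 9.40535e+11 m.
Vis-viva: v = √(GM · (2/r − 1/a)).
2/r − 1/a = 2/9.40535e+11 − 1/8.44642e+11 = 9.42515e-13 m⁻¹.
v = √(3.357e+15 · 9.42515e-13) m/s ≈ 56.25 m/s = 0.01187 AU/year.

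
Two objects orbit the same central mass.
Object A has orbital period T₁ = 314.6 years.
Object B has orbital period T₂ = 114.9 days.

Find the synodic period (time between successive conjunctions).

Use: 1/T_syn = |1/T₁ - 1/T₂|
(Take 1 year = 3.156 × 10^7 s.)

Convert to SI: T₁ = 314.6 years = 9.92878e+09 s; T₂ = 114.9 days = 9.92736e+06 s.
T_syn = |T₁ · T₂ / (T₁ − T₂)|.
T_syn = |9.92878e+09 · 9.92736e+06 / (9.92878e+09 − 9.92736e+06)| s ≈ 9.937e+06 s = 115 days.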